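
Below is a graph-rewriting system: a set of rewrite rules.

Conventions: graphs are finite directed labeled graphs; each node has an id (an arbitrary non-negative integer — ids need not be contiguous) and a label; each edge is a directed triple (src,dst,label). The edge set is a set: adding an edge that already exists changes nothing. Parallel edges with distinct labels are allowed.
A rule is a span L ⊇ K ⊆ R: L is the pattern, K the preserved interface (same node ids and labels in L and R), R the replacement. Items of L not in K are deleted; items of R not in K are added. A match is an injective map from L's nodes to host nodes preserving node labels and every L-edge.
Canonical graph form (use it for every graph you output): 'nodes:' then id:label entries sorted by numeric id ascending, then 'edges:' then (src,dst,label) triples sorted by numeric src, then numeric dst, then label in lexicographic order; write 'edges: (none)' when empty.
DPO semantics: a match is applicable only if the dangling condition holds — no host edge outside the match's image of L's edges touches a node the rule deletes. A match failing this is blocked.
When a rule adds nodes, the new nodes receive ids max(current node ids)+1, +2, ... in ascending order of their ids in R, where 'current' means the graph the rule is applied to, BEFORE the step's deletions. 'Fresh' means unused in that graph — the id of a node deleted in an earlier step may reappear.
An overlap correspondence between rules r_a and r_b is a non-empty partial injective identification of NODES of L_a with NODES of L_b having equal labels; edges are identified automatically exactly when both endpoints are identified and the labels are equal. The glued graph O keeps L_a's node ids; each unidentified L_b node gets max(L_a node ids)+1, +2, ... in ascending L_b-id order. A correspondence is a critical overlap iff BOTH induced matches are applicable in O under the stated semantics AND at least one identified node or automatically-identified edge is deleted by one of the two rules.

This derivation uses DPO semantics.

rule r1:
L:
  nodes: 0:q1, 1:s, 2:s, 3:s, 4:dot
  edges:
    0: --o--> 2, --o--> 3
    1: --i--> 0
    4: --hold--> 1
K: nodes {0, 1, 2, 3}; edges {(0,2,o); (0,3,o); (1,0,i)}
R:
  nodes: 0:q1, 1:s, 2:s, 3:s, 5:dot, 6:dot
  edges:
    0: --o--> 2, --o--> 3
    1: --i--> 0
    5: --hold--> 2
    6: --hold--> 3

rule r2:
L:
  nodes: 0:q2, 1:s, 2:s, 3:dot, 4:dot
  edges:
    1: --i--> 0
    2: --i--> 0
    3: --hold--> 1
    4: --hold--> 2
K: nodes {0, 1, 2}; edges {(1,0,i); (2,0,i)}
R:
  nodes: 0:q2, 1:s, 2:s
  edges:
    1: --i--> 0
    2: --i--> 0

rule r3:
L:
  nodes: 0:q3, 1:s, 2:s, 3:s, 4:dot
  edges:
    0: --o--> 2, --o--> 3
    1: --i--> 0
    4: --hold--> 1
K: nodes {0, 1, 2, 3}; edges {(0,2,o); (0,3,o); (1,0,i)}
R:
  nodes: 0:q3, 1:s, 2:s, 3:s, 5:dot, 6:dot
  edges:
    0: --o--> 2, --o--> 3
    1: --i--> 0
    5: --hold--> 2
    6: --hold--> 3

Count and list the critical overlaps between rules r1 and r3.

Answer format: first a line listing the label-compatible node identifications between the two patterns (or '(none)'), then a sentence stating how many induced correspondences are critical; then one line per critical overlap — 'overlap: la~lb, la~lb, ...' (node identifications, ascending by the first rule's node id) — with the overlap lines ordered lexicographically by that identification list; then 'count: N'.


label-compatible node identifications between L(r1) and L(r3): 1~1, 1~2, 1~3, 2~1, 2~2, 2~3, 3~1, 3~2, 3~3, 4~4
7 of the induced correspondences are critical overlaps of r1 and r3.
overlap: 1~1, 2~2, 3~3, 4~4
overlap: 1~1, 2~2, 4~4
overlap: 1~1, 2~3, 3~2, 4~4
overlap: 1~1, 2~3, 4~4
overlap: 1~1, 3~2, 4~4
overlap: 1~1, 3~3, 4~4
overlap: 1~1, 4~4
count: 7


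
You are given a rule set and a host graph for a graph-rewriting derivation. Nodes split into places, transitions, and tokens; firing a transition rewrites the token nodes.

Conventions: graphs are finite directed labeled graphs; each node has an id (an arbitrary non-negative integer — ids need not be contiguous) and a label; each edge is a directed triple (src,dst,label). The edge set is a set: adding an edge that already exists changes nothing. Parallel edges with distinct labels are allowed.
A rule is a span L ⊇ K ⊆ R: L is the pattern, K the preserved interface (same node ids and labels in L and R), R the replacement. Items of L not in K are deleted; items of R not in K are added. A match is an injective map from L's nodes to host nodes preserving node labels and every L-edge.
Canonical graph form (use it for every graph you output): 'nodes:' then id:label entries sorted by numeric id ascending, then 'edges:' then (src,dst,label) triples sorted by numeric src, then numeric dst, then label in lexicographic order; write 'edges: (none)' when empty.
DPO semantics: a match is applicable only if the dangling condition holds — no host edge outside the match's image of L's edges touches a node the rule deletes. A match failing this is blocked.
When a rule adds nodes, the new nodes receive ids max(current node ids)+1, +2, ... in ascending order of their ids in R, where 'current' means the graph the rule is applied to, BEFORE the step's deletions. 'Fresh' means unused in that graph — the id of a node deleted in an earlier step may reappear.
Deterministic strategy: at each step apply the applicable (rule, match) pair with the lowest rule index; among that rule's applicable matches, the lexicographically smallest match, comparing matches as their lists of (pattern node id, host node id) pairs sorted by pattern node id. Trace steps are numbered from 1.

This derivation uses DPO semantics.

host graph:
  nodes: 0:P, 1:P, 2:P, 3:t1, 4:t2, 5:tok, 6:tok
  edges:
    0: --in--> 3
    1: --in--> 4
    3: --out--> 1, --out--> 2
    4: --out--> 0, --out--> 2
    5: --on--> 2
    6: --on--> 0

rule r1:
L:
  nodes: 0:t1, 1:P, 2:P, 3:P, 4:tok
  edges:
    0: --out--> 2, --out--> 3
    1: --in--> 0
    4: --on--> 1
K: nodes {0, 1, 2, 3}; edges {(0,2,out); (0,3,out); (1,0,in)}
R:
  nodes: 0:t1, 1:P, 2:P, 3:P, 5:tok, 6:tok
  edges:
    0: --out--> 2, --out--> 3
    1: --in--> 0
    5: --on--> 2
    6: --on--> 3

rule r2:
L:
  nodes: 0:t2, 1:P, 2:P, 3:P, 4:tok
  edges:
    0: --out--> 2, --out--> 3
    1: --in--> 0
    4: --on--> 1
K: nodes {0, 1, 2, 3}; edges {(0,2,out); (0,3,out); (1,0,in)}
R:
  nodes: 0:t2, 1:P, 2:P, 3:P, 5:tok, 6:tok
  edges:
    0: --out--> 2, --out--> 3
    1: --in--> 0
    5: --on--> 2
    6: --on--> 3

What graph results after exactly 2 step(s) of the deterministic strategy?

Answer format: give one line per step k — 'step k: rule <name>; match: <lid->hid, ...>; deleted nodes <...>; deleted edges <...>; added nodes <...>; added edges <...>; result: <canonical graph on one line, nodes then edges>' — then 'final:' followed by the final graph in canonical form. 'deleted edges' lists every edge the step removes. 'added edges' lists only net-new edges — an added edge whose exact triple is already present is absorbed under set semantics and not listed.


step 1: rule r1; match: 0->3, 1->0, 2->1, 3->2, 4->6; deleted nodes 6; deleted edges (6,0,on); added nodes 7, 8; added edges (7,1,on); (8,2,on); result: nodes: 0:P, 1:P, 2:P, 3:t1, 4:t2, 5:tok, 7:tok, 8:tok edges: (0,3,in); (1,4,in); (3,1,out); (3,2,out); (4,0,out); (4,2,out); (5,2,on); (7,1,on); (8,2,on)
step 2: rule r2; match: 0->4, 1->1, 2->0, 3->2, 4->7; deleted nodes 7; deleted edges (7,1,on); added nodes 9, 10; added edges (9,0,on); (10,2,on); result: nodes: 0:P, 1:P, 2:P, 3:t1, 4:t2, 5:tok, 8:tok, 9:tok, 10:tok edges: (0,3,in); (1,4,in); (3,1,out); (3,2,out); (4,0,out); (4,2,out); (5,2,on); (8,2,on); (9,0,on); (10,2,on)
final:
nodes: 0:P, 1:P, 2:P, 3:t1, 4:t2, 5:tok, 8:tok, 9:tok, 10:tok
edges: (0,3,in); (1,4,in); (3,1,out); (3,2,out); (4,0,out); (4,2,out); (5,2,on); (8,2,on); (9,0,on); (10,2,on)


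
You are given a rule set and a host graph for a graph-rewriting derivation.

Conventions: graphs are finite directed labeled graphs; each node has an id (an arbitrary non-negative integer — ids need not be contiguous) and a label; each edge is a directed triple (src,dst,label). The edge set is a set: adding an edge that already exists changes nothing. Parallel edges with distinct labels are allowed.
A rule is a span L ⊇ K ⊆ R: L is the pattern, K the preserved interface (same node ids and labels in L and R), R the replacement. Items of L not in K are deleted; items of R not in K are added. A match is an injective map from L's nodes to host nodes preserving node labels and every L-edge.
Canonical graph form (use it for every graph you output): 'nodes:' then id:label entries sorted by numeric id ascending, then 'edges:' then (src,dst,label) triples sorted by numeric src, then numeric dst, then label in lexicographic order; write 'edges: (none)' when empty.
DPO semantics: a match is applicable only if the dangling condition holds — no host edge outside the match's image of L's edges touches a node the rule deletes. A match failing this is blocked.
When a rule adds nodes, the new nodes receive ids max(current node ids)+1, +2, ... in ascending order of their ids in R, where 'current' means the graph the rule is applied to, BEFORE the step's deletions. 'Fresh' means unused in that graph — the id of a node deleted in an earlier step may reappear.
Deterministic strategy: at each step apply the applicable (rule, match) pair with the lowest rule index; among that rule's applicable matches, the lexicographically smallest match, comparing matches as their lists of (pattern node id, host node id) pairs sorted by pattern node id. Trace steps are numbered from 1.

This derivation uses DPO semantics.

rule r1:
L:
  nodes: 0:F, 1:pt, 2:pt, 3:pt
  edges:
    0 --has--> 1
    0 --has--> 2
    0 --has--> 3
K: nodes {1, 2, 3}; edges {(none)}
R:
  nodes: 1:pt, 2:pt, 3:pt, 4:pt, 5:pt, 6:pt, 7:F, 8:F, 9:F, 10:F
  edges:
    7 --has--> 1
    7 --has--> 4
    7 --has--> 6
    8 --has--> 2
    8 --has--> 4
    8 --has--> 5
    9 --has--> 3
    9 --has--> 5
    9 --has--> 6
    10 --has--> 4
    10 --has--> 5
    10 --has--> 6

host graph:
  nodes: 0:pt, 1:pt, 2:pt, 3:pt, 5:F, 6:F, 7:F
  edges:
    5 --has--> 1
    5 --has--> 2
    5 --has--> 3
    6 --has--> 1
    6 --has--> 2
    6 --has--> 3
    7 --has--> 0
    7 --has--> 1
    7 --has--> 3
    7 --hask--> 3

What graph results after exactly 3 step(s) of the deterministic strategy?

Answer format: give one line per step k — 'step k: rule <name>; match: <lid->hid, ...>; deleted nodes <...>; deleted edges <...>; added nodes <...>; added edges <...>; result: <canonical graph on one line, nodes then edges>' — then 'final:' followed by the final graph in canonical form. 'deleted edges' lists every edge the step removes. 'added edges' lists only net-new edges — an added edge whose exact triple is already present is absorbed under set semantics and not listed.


step 1: rule r1; match: 0->5, 1->1, 2->2, 3->3; deleted nodes 5; deleted edges (5,1,has); (5,2,has); (5,3,has); added nodes 8, 9, 10, 11, 12, 13, 14; added edges (11,1,has); (11,8,has); (11,10,has); (12,2,has); (12,8,has); (12,9,has); (13,3,has); (13,9,has); (13,10,has); (14,8,has); (14,9,has); (14,10,has); result: nodes: 0:pt, 1:pt, 2:pt, 3:pt, 6:F, 7:F, 8:pt, 9:pt, 10:pt, 11:F, 12:F, 13:F, 14:F edges: (6,1,has); (6,2,has); (6,3,has); (7,0,has); (7,1,has); (7,3,has); (7,3,hask); (11,1,has); (11,8,has); (11,10,has); (12,2,has); (12,8,has); (12,9,has); (13,3,has); (13,9,has); (13,10,has); (14,8,has); (14,9,has); (14,10,has)
step 2: rule r1; match: 0->6, 1->1, 2->2, 3->3; deleted nodes 6; deleted edges (6,1,has); (6,2,has); (6,3,has); added nodes 15, 16, 17, 18, 19, 20, 21; added edges (18,1,has); (18,15,has); (18,17,has); (19,2,has); (19,15,has); (19,16,has); (20,3,has); (20,16,has); (20,17,has); (21,15,has); (21,16,has); (21,17,has); result: nodes: 0:pt, 1:pt, 2:pt, 3:pt, 7:F, 8:pt, 9:pt, 10:pt, 11:F, 12:F, 13:F, 14:F, 15:pt, 16:pt, 17:pt, 18:F, 19:F, 20:F, 21:F edges: (7,0,has); (7,1,has); (7,3,has); (7,3,hask); (11,1,has); (11,8,has); (11,10,has); (12,2,has); (12,8,has); (12,9,has); (13,3,has); (13,9,has); (13,10,has); (14,8,has); (14,9,has); (14,10,has); (18,1,has); (18,15,has); (18,17,has); (19,2,has); (19,15,has); (19,16,has); (20,3,has); (20,16,has); (20,17,has); (21,15,has); (21,16,has); (21,17,has)
step 3: rule r1; match: 0->11, 1->1, 2->8, 3->10; deleted nodes 11; deleted edges (11,1,has); (11,8,has); (11,10,has); added nodes 22, 23, 24, 25, 26, 27, 28; added edges (25,1,has); (25,22,has); (25,24,has); (26,8,has); (26,22,has); (26,23,has); (27,10,has); (27,23,has); (27,24,has); (28,22,has); (28,23,has); (28,24,has); result: nodes: 0:pt, 1:pt, 2:pt, 3:pt, 7:F, 8:pt, 9:pt, 10:pt, 12:F, 13:F, 14:F, 15:pt, 16:pt, 17:pt, 18:F, 19:F, 20:F, 21:F, 22:pt, 23:pt, 24:pt, 25:F, 26:F, 27:F, 28:F edges: (7,0,has); (7,1,has); (7,3,has); (7,3,hask); (12,2,has); (12,8,has); (12,9,has); (13,3,has); (13,9,has); (13,10,has); (14,8,has); (14,9,has); (14,10,has); (18,1,has); (18,15,has); (18,17,has); (19,2,has); (19,15,has); (19,16,has); (20,3,has); (20,16,has); (20,17,has); (21,15,has); (21,16,has); (21,17,has); (25,1,has); (25,22,has); (25,24,has); (26,8,has); (26,22,has); (26,23,has); (27,10,has); (27,23,has); (27,24,has); (28,22,has); (28,23,has); (28,24,has)
final:
nodes: 0:pt, 1:pt, 2:pt, 3:pt, 7:F, 8:pt, 9:pt, 10:pt, 12:F, 13:F, 14:F, 15:pt, 16:pt, 17:pt, 18:F, 19:F, 20:F, 21:F, 22:pt, 23:pt, 24:pt, 25:F, 26:F, 27:F, 28:F
edges: (7,0,has); (7,1,has); (7,3,has); (7,3,hask); (12,2,has); (12,8,has); (12,9,has); (13,3,has); (13,9,has); (13,10,has); (14,8,has); (14,9,has); (14,10,has); (18,1,has); (18,15,has); (18,17,has); (19,2,has); (19,15,has); (19,16,has); (20,3,has); (20,16,has); (20,17,has); (21,15,has); (21,16,has); (21,17,has); (25,1,has); (25,22,has); (25,24,has); (26,8,has); (26,22,has); (26,23,has); (27,10,has); (27,23,has); (27,24,has); (28,22,has); (28,23,has); (28,24,has)


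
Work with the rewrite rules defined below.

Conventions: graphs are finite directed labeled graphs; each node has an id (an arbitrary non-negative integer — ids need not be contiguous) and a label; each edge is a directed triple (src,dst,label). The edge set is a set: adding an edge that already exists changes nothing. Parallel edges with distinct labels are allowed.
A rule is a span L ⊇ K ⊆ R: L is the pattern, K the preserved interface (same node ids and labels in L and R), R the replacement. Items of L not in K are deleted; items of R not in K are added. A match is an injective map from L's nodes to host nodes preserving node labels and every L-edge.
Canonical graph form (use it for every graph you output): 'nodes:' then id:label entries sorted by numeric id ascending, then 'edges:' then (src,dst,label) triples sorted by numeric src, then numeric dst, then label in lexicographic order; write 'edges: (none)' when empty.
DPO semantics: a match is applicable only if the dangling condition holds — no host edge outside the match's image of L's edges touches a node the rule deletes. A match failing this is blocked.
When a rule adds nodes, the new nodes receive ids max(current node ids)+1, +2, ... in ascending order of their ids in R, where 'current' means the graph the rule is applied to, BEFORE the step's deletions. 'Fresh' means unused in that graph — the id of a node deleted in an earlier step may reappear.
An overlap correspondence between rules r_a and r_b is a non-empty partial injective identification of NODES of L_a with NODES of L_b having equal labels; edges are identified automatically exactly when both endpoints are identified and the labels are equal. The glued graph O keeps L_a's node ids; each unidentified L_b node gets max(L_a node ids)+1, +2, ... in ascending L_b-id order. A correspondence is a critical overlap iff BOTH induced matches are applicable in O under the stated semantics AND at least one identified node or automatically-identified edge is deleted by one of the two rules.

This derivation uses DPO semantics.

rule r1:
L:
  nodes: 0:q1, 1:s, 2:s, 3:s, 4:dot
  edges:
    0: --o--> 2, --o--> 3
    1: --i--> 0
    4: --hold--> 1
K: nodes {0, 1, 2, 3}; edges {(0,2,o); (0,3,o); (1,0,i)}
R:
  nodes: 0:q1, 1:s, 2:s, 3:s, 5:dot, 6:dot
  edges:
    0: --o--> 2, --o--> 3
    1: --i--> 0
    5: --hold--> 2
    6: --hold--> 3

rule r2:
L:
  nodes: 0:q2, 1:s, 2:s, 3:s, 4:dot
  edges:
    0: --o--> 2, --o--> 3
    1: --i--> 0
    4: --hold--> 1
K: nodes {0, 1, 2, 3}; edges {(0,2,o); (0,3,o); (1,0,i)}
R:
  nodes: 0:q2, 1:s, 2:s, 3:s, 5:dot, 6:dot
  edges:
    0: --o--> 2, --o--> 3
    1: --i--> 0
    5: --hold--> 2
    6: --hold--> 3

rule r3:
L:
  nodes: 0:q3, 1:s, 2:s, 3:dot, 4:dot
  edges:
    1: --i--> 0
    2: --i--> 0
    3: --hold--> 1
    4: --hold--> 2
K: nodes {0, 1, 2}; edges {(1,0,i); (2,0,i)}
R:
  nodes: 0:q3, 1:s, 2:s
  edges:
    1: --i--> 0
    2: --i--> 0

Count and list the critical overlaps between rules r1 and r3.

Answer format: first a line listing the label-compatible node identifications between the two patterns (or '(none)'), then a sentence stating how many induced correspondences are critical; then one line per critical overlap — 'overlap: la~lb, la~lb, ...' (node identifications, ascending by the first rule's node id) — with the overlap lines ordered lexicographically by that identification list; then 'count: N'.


label-compatible node identifications between L(r1) and L(r3): 1~1, 1~2, 2~1, 2~2, 3~1, 3~2, 4~3, 4~4
6 of the induced correspondences are critical overlaps of r1 and r3.
overlap: 1~1, 2~2, 4~3
overlap: 1~1, 3~2, 4~3
overlap: 1~1, 4~3
overlap: 1~2, 2~1, 4~4
overlap: 1~2, 3~1, 4~4
overlap: 1~2, 4~4
count: 6


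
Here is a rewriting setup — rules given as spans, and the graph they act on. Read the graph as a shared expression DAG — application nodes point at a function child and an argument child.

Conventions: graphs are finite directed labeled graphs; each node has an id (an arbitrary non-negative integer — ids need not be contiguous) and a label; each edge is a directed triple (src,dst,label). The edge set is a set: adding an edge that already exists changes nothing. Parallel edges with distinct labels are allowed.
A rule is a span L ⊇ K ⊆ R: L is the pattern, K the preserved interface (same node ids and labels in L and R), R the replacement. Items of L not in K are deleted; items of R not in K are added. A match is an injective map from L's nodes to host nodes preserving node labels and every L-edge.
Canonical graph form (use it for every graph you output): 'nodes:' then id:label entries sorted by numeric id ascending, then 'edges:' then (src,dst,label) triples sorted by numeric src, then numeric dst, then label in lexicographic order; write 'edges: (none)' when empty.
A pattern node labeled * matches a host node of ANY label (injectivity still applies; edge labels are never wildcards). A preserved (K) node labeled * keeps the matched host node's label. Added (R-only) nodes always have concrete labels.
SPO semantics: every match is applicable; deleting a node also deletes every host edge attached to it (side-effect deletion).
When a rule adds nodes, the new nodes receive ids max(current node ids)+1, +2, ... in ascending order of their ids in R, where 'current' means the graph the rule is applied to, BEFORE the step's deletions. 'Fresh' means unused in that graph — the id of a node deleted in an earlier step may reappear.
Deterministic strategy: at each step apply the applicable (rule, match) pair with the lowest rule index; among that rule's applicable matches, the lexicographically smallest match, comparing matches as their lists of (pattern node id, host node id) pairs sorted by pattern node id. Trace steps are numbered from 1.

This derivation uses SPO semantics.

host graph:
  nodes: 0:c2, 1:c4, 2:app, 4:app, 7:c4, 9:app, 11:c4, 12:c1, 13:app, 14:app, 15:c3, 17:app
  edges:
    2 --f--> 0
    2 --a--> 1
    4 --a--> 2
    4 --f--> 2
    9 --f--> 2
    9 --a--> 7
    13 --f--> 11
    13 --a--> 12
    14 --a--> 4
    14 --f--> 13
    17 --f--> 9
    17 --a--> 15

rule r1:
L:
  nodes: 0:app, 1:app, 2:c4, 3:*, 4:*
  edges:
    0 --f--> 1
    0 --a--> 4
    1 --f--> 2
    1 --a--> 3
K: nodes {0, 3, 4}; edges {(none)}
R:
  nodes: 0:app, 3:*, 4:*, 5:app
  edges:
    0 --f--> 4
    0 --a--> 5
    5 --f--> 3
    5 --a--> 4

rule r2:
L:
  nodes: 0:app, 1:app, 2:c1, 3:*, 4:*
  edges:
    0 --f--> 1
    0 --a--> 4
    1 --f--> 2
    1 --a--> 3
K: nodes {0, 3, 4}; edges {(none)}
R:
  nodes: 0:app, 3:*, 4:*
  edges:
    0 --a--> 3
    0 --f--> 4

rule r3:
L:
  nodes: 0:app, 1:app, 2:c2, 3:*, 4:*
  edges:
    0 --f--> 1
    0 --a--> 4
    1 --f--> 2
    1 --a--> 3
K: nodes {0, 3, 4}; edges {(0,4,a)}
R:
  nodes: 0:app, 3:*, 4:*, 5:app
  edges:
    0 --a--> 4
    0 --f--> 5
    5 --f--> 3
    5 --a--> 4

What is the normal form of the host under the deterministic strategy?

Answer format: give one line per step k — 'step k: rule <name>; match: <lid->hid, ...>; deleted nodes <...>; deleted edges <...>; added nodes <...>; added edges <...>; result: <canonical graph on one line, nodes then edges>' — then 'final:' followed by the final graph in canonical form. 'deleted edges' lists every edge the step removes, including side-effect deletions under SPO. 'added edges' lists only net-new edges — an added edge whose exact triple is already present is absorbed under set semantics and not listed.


step 1: rule r1; match: 0->14, 1->13, 2->11, 3->12, 4->4; deleted nodes 11, 13; deleted edges (13,11,f); (13,12,a); (14,4,a); (14,13,f); added nodes 18; added edges (14,4,f); (14,18,a); (18,4,a); (18,12,f); result: nodes: 0:c2, 1:c4, 2:app, 4:app, 7:c4, 9:app, 12:c1, 14:app, 15:c3, 17:app, 18:app edges: (2,0,f); (2,1,a); (4,2,a); (4,2,f); (9,2,f); (9,7,a); (14,4,f); (14,18,a); (17,9,f); (17,15,a); (18,4,a); (18,12,f)
step 2: rule r3; match: 0->9, 1->2, 2->0, 3->1, 4->7; deleted nodes 0, 2; deleted edges (2,0,f); (2,1,a); (4,2,a); (4,2,f); (9,2,f); added nodes 19; added edges (9,19,f); (19,1,f); (19,7,a); result: nodes: 1:c4, 4:app, 7:c4, 9:app, 12:c1, 14:app, 15:c3, 17:app, 18:app, 19:app edges: (9,7,a); (9,19,f); (14,4,f); (14,18,a); (17,9,f); (17,15,a); (18,4,a); (18,12,f); (19,1,f); (19,7,a)
final:
nodes: 1:c4, 4:app, 7:c4, 9:app, 12:c1, 14:app, 15:c3, 17:app, 18:app, 19:app
edges: (9,7,a); (9,19,f); (14,4,f); (14,18,a); (17,9,f); (17,15,a); (18,4,a); (18,12,f); (19,1,f); (19,7,a)


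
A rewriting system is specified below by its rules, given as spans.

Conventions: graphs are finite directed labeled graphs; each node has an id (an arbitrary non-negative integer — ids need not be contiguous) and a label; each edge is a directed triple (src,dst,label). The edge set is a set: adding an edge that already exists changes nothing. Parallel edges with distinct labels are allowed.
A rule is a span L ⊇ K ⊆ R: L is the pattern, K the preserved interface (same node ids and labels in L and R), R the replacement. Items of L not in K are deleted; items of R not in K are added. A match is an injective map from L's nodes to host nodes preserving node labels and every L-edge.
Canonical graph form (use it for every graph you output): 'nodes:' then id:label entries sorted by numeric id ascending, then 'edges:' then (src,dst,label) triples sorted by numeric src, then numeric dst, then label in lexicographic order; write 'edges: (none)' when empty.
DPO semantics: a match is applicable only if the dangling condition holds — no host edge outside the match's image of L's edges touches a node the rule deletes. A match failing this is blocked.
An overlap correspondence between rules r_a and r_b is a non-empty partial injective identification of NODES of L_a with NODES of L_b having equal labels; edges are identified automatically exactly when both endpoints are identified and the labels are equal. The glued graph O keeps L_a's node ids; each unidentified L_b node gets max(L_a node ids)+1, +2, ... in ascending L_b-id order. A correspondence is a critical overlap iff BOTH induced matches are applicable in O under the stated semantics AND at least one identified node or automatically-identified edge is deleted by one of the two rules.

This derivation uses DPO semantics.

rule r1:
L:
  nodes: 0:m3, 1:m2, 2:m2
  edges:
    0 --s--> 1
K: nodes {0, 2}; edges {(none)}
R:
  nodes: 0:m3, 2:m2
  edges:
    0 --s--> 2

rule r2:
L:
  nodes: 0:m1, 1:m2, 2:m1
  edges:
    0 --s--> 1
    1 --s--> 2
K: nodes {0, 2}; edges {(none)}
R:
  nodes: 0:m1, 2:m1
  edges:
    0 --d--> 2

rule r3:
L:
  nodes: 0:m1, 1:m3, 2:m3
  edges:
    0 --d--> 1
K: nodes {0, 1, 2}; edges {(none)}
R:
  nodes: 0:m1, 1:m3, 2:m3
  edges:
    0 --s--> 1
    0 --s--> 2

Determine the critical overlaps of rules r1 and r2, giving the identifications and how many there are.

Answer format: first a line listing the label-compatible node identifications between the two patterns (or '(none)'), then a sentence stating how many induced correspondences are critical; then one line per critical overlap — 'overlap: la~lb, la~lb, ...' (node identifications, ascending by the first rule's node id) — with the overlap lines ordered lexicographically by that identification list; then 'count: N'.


label-compatible node identifications between L(r1) and L(r2): 1~1, 2~1
1 of the induced correspondences is a critical overlap of r1 and r2.
overlap: 2~1
count: 1


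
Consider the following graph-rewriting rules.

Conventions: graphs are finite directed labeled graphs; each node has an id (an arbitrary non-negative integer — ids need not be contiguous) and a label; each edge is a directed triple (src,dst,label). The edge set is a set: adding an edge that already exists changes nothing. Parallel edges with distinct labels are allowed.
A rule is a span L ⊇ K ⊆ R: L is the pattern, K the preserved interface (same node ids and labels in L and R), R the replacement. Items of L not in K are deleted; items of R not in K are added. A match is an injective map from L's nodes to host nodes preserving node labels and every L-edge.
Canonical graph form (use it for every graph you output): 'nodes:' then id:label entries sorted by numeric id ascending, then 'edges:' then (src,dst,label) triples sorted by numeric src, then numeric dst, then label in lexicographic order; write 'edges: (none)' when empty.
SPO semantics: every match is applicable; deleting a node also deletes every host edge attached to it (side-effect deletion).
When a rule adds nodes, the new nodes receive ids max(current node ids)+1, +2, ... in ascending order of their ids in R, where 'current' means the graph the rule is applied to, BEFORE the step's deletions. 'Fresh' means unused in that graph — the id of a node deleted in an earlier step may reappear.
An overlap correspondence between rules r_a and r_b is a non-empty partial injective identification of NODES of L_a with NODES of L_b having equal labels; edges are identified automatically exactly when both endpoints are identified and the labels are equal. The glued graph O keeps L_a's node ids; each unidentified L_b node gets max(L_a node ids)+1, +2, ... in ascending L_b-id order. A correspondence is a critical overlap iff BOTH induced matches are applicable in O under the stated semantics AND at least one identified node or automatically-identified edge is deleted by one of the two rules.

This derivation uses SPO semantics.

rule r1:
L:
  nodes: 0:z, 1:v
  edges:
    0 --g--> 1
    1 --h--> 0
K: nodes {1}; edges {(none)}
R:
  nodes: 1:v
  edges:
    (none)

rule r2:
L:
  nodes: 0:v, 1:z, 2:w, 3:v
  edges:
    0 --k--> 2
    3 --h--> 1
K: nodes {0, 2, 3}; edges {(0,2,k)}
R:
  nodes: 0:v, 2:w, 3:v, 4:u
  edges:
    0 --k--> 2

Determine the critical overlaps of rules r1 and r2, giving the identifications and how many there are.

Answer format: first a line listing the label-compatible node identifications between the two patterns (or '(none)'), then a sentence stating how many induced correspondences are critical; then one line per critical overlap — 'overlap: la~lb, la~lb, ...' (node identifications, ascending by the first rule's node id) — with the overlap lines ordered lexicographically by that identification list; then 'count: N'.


label-compatible node identifications between L(r1) and L(r2): 0~1, 1~0, 1~3
3 of the induced correspondences are critical overlaps of r1 and r2.
overlap: 0~1
overlap: 0~1, 1~0
overlap: 0~1, 1~3
count: 3


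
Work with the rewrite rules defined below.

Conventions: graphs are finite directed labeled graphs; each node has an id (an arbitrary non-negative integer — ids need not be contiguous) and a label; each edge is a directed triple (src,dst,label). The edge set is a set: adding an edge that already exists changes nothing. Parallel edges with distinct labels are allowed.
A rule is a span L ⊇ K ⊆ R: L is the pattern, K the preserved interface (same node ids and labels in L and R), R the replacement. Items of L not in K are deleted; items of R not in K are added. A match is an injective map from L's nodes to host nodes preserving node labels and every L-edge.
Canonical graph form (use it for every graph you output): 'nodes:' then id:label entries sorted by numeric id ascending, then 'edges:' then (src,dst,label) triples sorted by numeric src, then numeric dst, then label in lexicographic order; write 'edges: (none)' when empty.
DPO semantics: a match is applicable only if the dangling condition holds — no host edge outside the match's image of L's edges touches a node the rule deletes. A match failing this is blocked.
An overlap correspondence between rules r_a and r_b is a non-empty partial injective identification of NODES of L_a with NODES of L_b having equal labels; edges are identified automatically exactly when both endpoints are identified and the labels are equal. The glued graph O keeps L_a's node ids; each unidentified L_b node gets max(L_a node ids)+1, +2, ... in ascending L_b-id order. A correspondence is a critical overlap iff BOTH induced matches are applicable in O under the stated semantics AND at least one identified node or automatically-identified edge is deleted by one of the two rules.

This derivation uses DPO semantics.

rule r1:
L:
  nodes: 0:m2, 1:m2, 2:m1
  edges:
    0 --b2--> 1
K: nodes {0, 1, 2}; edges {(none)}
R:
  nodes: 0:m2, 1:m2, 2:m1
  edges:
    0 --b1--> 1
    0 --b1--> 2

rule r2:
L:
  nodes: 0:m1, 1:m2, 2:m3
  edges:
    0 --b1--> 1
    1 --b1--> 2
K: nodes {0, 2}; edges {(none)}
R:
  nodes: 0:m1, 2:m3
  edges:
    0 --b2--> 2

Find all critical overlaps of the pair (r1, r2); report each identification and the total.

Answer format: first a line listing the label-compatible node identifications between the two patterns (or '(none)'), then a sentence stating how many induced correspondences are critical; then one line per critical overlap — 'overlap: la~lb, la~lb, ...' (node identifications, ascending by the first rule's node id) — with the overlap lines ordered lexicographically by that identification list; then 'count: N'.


label-compatible node identifications between L(r1) and L(r2): 0~1, 1~1, 2~0
0 of the induced correspondences are critical overlaps of r1 and r2.
count: 0


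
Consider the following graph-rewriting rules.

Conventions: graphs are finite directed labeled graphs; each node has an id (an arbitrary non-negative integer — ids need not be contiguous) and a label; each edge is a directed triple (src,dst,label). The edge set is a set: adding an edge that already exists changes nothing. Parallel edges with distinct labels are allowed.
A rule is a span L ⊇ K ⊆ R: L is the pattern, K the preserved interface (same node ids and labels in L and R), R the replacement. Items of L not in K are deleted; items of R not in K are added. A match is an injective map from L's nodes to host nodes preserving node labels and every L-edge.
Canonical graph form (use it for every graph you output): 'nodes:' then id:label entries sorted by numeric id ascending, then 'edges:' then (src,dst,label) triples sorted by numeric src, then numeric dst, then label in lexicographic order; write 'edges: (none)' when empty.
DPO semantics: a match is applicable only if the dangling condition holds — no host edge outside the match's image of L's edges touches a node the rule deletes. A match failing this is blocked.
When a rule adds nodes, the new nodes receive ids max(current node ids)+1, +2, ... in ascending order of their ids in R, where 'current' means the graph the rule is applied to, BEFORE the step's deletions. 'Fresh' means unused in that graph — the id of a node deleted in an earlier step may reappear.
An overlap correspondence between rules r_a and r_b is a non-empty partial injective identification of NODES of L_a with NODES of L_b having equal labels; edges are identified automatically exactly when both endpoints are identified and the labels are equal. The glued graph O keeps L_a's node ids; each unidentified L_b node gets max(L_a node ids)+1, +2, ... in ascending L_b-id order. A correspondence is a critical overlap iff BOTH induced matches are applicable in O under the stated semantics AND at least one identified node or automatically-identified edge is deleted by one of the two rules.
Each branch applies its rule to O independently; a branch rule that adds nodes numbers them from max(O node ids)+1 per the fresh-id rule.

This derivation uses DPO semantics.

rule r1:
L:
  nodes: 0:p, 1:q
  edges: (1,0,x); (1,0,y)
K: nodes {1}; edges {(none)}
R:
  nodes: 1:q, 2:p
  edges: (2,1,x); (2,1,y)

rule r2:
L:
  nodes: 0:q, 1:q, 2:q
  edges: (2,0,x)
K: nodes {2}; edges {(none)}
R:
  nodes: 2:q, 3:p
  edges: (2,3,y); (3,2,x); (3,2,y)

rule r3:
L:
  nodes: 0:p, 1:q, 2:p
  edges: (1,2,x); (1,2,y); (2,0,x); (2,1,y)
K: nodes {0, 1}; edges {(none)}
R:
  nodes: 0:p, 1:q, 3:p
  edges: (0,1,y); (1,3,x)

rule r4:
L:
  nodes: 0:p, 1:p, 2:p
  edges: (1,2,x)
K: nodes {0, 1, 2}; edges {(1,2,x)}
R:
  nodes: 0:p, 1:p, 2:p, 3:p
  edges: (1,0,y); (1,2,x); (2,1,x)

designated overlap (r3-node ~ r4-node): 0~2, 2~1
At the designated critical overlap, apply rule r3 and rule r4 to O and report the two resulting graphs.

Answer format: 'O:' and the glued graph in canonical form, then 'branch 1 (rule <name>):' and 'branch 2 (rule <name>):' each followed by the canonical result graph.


O:
nodes: 0:p, 1:q, 2:p, 3:p
edges: (1,2,x); (1,2,y); (2,0,x); (2,1,y)
branch 1 (rule r3):
nodes: 0:p, 1:q, 3:p, 4:p
edges: (0,1,y); (1,4,x)
branch 2 (rule r4):
nodes: 0:p, 1:q, 2:p, 3:p, 4:p
edges: (0,2,x); (1,2,x); (1,2,y); (2,0,x); (2,1,y); (2,3,y)


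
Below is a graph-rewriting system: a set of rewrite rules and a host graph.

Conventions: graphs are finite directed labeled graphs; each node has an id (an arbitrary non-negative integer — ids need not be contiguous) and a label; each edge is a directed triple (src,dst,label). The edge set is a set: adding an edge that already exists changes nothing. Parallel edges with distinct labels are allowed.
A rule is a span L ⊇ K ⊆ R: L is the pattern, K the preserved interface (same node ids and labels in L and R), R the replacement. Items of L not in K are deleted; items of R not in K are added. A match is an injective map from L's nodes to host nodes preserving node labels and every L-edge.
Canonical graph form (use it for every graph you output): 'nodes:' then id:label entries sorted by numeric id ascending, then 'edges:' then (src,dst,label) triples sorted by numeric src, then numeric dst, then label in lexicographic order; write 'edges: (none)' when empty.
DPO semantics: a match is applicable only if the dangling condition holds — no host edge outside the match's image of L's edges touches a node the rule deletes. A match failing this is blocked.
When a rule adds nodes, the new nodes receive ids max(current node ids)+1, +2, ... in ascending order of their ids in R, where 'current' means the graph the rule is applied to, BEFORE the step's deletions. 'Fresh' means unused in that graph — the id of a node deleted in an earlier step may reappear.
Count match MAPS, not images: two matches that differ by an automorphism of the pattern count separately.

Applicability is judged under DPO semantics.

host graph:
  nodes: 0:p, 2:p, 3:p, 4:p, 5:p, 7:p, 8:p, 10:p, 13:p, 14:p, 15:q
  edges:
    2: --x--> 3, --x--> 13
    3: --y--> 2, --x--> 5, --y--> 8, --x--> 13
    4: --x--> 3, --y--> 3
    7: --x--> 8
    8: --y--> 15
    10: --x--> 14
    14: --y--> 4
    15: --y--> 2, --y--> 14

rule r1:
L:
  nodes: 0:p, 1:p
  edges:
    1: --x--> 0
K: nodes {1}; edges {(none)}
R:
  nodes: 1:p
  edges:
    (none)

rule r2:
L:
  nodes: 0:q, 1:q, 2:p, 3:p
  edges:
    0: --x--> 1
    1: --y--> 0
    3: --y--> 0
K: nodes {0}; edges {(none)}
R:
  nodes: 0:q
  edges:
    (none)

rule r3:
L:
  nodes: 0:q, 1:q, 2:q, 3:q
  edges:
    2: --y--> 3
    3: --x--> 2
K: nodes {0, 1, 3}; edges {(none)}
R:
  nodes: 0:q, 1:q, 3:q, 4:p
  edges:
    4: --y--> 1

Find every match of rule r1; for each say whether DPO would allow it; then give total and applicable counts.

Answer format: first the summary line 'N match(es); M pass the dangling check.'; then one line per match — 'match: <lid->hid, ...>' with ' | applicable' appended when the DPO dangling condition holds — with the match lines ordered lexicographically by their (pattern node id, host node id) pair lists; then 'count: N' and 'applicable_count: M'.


7 match(es); 1 pass the dangling check.
match: 0->3, 1->2
match: 0->3, 1->4
match: 0->5, 1->3 | applicable
match: 0->8, 1->7
match: 0->13, 1->2
match: 0->13, 1->3
match: 0->14, 1->10
count: 7
applicable_count: 1


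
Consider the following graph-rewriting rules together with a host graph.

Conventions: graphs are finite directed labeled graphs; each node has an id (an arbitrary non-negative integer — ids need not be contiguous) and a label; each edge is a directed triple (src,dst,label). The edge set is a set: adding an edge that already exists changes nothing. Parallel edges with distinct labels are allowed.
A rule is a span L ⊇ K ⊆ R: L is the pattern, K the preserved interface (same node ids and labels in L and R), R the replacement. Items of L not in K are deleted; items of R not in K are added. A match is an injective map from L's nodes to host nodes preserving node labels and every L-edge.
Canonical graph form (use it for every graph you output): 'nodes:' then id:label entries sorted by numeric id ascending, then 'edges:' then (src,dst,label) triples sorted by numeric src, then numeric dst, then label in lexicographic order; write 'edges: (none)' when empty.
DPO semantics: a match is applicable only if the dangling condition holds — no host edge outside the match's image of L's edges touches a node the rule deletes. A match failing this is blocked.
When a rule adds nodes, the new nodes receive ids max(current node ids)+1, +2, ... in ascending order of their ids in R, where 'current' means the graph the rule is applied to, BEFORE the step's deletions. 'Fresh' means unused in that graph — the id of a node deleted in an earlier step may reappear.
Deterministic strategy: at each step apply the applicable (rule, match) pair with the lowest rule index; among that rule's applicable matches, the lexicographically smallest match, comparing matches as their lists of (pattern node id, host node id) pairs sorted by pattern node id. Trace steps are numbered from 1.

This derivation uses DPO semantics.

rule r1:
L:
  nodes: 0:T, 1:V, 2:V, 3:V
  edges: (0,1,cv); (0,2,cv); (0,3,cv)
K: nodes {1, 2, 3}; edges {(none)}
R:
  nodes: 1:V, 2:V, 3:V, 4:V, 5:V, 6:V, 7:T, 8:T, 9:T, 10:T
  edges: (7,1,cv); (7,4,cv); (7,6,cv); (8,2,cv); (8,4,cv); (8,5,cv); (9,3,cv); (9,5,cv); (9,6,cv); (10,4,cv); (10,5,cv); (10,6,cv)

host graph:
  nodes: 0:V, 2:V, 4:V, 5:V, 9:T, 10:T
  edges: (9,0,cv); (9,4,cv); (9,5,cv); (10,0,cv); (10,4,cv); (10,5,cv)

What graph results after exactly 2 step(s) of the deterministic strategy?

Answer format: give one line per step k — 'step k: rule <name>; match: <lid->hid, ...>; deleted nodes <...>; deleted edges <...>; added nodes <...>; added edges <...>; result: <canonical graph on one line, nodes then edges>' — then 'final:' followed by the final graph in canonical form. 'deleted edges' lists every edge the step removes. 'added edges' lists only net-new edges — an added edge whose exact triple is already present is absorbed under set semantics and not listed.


step 1: rule r1; match: 0->9, 1->0, 2->4, 3->5; deleted nodes 9; deleted edges (9,0,cv); (9,4,cv); (9,5,cv); added nodes 11, 12, 13, 14, 15, 16, 17; added edges (14,0,cv); (14,11,cv); (14,13,cv); (15,4,cv); (15,11,cv); (15,12,cv); (16,5,cv); (16,12,cv); (16,13,cv); (17,11,cv); (17,12,cv); (17,13,cv); result: nodes: 0:V, 2:V, 4:V, 5:V, 10:T, 11:V, 12:V, 13:V, 14:T, 15:T, 16:T, 17:T edges: (10,0,cv); (10,4,cv); (10,5,cv); (14,0,cv); (14,11,cv); (14,13,cv); (15,4,cv); (15,11,cv); (15,12,cv); (16,5,cv); (16,12,cv); (16,13,cv); (17,11,cv); (17,12,cv); (17,13,cv)
step 2: rule r1; match: 0->10, 1->0, 2->4, 3->5; deleted nodes 10; deleted edges (10,0,cv); (10,4,cv); (10,5,cv); added nodes 18, 19, 20, 21, 22, 23, 24; added edges (21,0,cv); (21,18,cv); (21,20,cv); (22,4,cv); (22,18,cv); (22,19,cv); (23,5,cv); (23,19,cv); (23,20,cv); (24,18,cv); (24,19,cv); (24,20,cv); result: nodes: 0:V, 2:V, 4:V, 5:V, 11:V, 12:V, 13:V, 14:T, 15:T, 16:T, 17:T, 18:V, 19:V, 20:V, 21:T, 22:T, 23:T, 24:T edges: (14,0,cv); (14,11,cv); (14,13,cv); (15,4,cv); (15,11,cv); (15,12,cv); (16,5,cv); (16,12,cv); (16,13,cv); (17,11,cv); (17,12,cv); (17,13,cv); (21,0,cv); (21,18,cv); (21,20,cv); (22,4,cv); (22,18,cv); (22,19,cv); (23,5,cv); (23,19,cv); (23,20,cv); (24,18,cv); (24,19,cv); (24,20,cv)
final:
nodes: 0:V, 2:V, 4:V, 5:V, 11:V, 12:V, 13:V, 14:T, 15:T, 16:T, 17:T, 18:V, 19:V, 20:V, 21:T, 22:T, 23:T, 24:T
edges: (14,0,cv); (14,11,cv); (14,13,cv); (15,4,cv); (15,11,cv); (15,12,cv); (16,5,cv); (16,12,cv); (16,13,cv); (17,11,cv); (17,12,cv); (17,13,cv); (21,0,cv); (21,18,cv); (21,20,cv); (22,4,cv); (22,18,cv); (22,19,cv); (23,5,cv); (23,19,cv); (23,20,cv); (24,18,cv); (24,19,cv); (24,20,cv)
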